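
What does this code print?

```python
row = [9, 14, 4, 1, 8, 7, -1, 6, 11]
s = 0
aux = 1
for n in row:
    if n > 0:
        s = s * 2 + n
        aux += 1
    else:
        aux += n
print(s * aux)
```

n=9: >0, s = 0*2+9 = 9; aux=2
n=14: >0, s = 9*2+14 = 32; aux=3
n=4: >0, s = 32*2+4 = 68; aux=4
n=1: >0, s = 68*2+1 = 137; aux=5
n=8: >0, s = 137*2+8 = 282; aux=6
n=7: >0, s = 282*2+7 = 571; aux=7
n=-1: not >0; aux=6
n=6: >0, s = 571*2+6 = 1148; aux=7
n=11: >0, s = 1148*2+11 = 2307; aux=8
s*aux = 2307*8 = 18456

18456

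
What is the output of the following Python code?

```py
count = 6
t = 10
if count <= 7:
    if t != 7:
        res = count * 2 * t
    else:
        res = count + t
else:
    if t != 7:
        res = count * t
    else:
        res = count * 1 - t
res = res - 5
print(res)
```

count=6, t=10
count <= 7 is True; t != 7 is True
→ res = count * 2 * t = 120
res = 120-5 = 115

115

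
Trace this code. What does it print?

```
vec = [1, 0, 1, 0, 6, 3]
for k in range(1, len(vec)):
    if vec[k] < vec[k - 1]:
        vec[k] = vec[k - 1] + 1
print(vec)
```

k=1: 0<1, vec[1] = 1+1 = 2 → [1, 2, 1, 0, 6, 3]
k=2: 1<2, vec[2] = 2+1 = 3 → [1, 2, 3, 0, 6, 3]
k=3: 0<3, vec[3] = 3+1 = 4 → [1, 2, 3, 4, 6, 3]
k=4: 6>=4, unchanged → [1, 2, 3, 4, 6, 3]
k=5: 3<6, vec[5] = 6+1 = 7 → [1, 2, 3, 4, 6, 7]

[1, 2, 3, 4, 6, 7]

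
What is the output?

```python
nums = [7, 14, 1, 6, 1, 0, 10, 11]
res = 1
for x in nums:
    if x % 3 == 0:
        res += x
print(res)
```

7

x=7: not %3==0
x=14: not %3==0
x=1: not %3==0
x=6: %3==0, res = 1+6 = 7
x=1: not %3==0
x=0: %3==0, res = 7+0 = 7
x=10: not %3==0
x=11: not %3==0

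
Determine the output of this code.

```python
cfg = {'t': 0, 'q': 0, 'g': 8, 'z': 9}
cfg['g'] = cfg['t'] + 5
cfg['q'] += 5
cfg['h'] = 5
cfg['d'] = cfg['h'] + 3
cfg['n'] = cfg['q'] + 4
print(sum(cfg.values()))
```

cfg['g'] = cfg['t']+5 = 5 → {'t': 0, 'q': 0, 'g': 5, 'z': 9}
cfg['q'] = 0+5 = 5 → {'t': 0, 'q': 5, 'g': 5, 'z': 9}
cfg['h'] = 5 → {'t': 0, 'q': 5, 'g': 5, 'z': 9, 'h': 5}
cfg['d'] = cfg['h']+3 = 8 → {'t': 0, 'q': 5, 'g': 5, 'z': 9, 'h': 5, 'd': 8}
cfg['n'] = cfg['q']+4 = 9 → {'t': 0, 'q': 5, 'g': 5, 'z': 9, 'h': 5, 'd': 8, 'n': 9}
sum of values = 41

41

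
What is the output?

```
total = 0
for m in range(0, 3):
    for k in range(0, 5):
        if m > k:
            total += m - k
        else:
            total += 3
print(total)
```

m=0,k=0: not 0>0, total = 0+3 = 3
m=0,k=1: not 0>1, total = 3+3 = 6
m=0,k=2: not 0>2, total = 6+3 = 9
m=0,k=3: not 0>3, total = 9+3 = 12
m=0,k=4: not 0>4, total = 12+3 = 15
m=1,k=0: 1>0, total = 15+1 = 16
m=1,k=1: not 1>1, total = 16+3 = 19
m=1,k=2: not 1>2, total = 19+3 = 22
m=1,k=3: not 1>3, total = 22+3 = 25
m=1,k=4: not 1>4, total = 25+3 = 28
m=2,k=0: 2>0, total = 28+2 = 30
m=2,k=1: 2>1, total = 30+1 = 31
m=2,k=2: not 2>2, total = 31+3 = 34
m=2,k=3: not 2>3, total = 34+3 = 37
m=2,k=4: not 2>4, total = 37+3 = 40

40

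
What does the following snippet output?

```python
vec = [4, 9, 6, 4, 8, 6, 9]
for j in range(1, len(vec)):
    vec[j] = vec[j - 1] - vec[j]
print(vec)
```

j=1: vec[1] = 4-9 = -5 → [4, -5, 6, 4, 8, 6, 9]
j=2: vec[2] = (-5)-6 = -11 → [4, -5, -11, 4, 8, 6, 9]
j=3: vec[3] = (-11)-4 = -15 → [4, -5, -11, -15, 8, 6, 9]
j=4: vec[4] = (-15)-8 = -23 → [4, -5, -11, -15, -23, 6, 9]
j=5: vec[5] = (-23)-6 = -29 → [4, -5, -11, -15, -23, -29, 9]
j=6: vec[6] = (-29)-9 = -38 → [4, -5, -11, -15, -23, -29, -38]

[4, -5, -11, -15, -23, -29, -38]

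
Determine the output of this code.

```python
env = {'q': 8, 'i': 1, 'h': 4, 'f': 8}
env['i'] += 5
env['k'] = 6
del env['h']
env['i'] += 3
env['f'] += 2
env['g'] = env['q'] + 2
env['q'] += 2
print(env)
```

{'q': 10, 'i': 9, 'f': 10, 'k': 6, 'g': 10}

env['i'] = 1+5 = 6 → {'q': 8, 'i': 6, 'h': 4, 'f': 8}
env['k'] = 6 → {'q': 8, 'i': 6, 'h': 4, 'f': 8, 'k': 6}
del 'h' → {'q': 8, 'i': 6, 'f': 8, 'k': 6}
env['i'] = 6+3 = 9 → {'q': 8, 'i': 9, 'f': 8, 'k': 6}
env['f'] = 8+2 = 10 → {'q': 8, 'i': 9, 'f': 10, 'k': 6}
env['g'] = env['q']+2 = 10 → {'q': 8, 'i': 9, 'f': 10, 'k': 6, 'g': 10}
env['q'] = 8+2 = 10 → {'q': 10, 'i': 9, 'f': 10, 'k': 6, 'g': 10}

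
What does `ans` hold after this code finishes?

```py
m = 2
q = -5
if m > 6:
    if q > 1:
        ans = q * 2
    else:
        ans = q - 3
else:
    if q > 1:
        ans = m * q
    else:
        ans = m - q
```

m=2, q=-5
m > 6 is False; q > 1 is False
→ ans = m - q = 7

7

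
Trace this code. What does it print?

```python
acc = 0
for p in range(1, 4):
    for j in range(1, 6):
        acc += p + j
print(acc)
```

p=1,j=1: acc = 0+2 = 2
p=1,j=2: acc = 2+3 = 5
p=1,j=3: acc = 5+4 = 9
p=1,j=4: acc = 9+5 = 14
p=1,j=5: acc = 14+6 = 20
p=2,j=1: acc = 20+3 = 23
p=2,j=2: acc = 23+4 = 27
p=2,j=3: acc = 27+5 = 32
p=2,j=4: acc = 32+6 = 38
p=2,j=5: acc = 38+7 = 45
p=3,j=1: acc = 45+4 = 49
p=3,j=2: acc = 49+5 = 54
p=3,j=3: acc = 54+6 = 60
p=3,j=4: acc = 60+7 = 67
p=3,j=5: acc = 67+8 = 75

75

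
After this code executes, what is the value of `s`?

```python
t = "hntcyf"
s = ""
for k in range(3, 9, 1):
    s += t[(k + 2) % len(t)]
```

'fhntcy'

k=3: add t[5]='f' → 'f'
k=4: add t[0]='h' → 'fh'
k=5: add t[1]='n' → 'fhn'
k=6: add t[2]='t' → 'fhnt'
k=7: add t[3]='c' → 'fhntc'
k=8: add t[4]='y' → 'fhntcy'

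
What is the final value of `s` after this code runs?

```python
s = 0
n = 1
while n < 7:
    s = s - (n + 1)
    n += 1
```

n=1: s = 0-2 = -2
n=2: s = (-2)-3 = -5
n=3: s = (-5)-4 = -9
n=4: s = (-9)-5 = -14
n=5: s = (-14)-6 = -20
n=6: s = (-20)-7 = -27

-27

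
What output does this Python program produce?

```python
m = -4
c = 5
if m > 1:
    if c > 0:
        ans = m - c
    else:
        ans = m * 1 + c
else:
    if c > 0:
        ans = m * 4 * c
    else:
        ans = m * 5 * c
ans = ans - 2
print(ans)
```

-82

m=-4, c=5
m > 1 is False; c > 0 is True
→ ans = m * 4 * c = -80
ans = (-80)-2 = -82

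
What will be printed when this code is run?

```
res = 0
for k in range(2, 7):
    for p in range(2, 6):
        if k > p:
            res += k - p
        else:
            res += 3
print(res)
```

k=2,p=2: not 2>2, res = 0+3 = 3
k=2,p=3: not 2>3, res = 3+3 = 6
k=2,p=4: not 2>4, res = 6+3 = 9
k=2,p=5: not 2>5, res = 9+3 = 12
k=3,p=2: 3>2, res = 12+1 = 13
k=3,p=3: not 3>3, res = 13+3 = 16
k=3,p=4: not 3>4, res = 16+3 = 19
k=3,p=5: not 3>5, res = 19+3 = 22
k=4,p=2: 4>2, res = 22+2 = 24
k=4,p=3: 4>3, res = 24+1 = 25
k=4,p=4: not 4>4, res = 25+3 = 28
k=4,p=5: not 4>5, res = 28+3 = 31
k=5,p=2: 5>2, res = 31+3 = 34
k=5,p=3: 5>3, res = 34+2 = 36
k=5,p=4: 5>4, res = 36+1 = 37
k=5,p=5: not 5>5, res = 37+3 = 40
k=6,p=2: 6>2, res = 40+4 = 44
k=6,p=3: 6>3, res = 44+3 = 47
k=6,p=4: 6>4, res = 47+2 = 49
k=6,p=5: 6>5, res = 49+1 = 50

50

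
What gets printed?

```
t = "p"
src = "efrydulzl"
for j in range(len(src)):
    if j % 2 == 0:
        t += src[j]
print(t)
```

perdll

j=0: add 'e' → 'pe'
j=1: skip
j=2: add 'r' → 'per'
j=3: skip
j=4: add 'd' → 'perd'
j=5: skip
j=6: add 'l' → 'perdl'
j=7: skip
j=8: add 'l' → 'perdll'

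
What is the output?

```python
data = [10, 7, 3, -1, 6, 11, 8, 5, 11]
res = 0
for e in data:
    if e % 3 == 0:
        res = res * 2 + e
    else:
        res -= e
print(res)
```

-89

e=10: not %3==0, res = 0-10 = -10
e=7: not %3==0, res = (-10)-7 = -17
e=3: %3==0, res = (-17)*2+3 = -31
e=-1: not %3==0, res = (-31)-(-1) = -30
e=6: %3==0, res = (-30)*2+6 = -54
e=11: not %3==0, res = (-54)-11 = -65
e=8: not %3==0, res = (-65)-8 = -73
e=5: not %3==0, res = (-73)-5 = -78
e=11: not %3==0, res = (-78)-11 = -89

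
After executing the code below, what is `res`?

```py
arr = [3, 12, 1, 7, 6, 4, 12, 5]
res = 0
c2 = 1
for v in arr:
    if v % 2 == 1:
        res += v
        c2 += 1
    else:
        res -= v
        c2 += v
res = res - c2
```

v=3: odd, res = 0+3 = 3; c2=2
v=12: not odd, res = 3-12 = -9; c2=14
v=1: odd, res = (-9)+1 = -8; c2=15
v=7: odd, res = (-8)+7 = -1; c2=16
v=6: not odd, res = (-1)-6 = -7; c2=22
v=4: not odd, res = (-7)-4 = -11; c2=26
v=12: not odd, res = (-11)-12 = -23; c2=38
v=5: odd, res = (-23)+5 = -18; c2=39
res-c2 = (-18)-39 = -57

-57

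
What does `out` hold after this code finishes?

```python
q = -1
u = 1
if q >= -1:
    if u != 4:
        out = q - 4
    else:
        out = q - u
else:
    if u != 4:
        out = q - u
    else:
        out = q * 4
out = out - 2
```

q=-1, u=1
q >= -1 is True; u != 4 is True
→ out = q - 4 = -5
out = (-5)-2 = -7

-7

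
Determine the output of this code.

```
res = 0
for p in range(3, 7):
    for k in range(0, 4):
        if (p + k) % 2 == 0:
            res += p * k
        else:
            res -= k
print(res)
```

40

p=3,k=0: odd sum, res = 0-0 = 0
p=3,k=1: even sum, res = 0+3 = 3
p=3,k=2: odd sum, res = 3-2 = 1
p=3,k=3: even sum, res = 1+9 = 10
p=4,k=0: even sum, res = 10+0 = 10
p=4,k=1: odd sum, res = 10-1 = 9
p=4,k=2: even sum, res = 9+8 = 17
p=4,k=3: odd sum, res = 17-3 = 14
p=5,k=0: odd sum, res = 14-0 = 14
p=5,k=1: even sum, res = 14+5 = 19
p=5,k=2: odd sum, res = 19-2 = 17
p=5,k=3: even sum, res = 17+15 = 32
p=6,k=0: even sum, res = 32+0 = 32
p=6,k=1: odd sum, res = 32-1 = 31
p=6,k=2: even sum, res = 31+12 = 43
p=6,k=3: odd sum, res = 43-3 = 40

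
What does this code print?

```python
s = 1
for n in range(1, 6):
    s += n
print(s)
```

16

n=1: s = 1+1 = 2
n=2: s = 2+2 = 4
n=3: s = 4+3 = 7
n=4: s = 7+4 = 11
n=5: s = 11+5 = 16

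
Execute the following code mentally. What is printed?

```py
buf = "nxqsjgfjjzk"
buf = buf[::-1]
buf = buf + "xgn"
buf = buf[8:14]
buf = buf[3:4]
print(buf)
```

x

reverse → 'kzjjfgjsqxn'
+ 'xgn' → 'kzjjfgjsqxnxgn'
slice [8:14] → 'qxnxgn'
slice [3:4] → 'x'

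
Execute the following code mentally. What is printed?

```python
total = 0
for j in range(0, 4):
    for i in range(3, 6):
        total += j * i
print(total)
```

j=0,i=3: total = 0+0 = 0
j=0,i=4: total = 0+0 = 0
j=0,i=5: total = 0+0 = 0
j=1,i=3: total = 0+3 = 3
j=1,i=4: total = 3+4 = 7
j=1,i=5: total = 7+5 = 12
j=2,i=3: total = 12+6 = 18
j=2,i=4: total = 18+8 = 26
j=2,i=5: total = 26+10 = 36
j=3,i=3: total = 36+9 = 45
j=3,i=4: total = 45+12 = 57
j=3,i=5: total = 57+15 = 72

72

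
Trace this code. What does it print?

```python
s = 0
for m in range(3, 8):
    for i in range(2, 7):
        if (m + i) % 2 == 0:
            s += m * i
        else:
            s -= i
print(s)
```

m=3,i=2: odd sum, s = 0-2 = -2
m=3,i=3: even sum, s = (-2)+9 = 7
m=3,i=4: odd sum, s = 7-4 = 3
m=3,i=5: even sum, s = 3+15 = 18
m=3,i=6: odd sum, s = 18-6 = 12
m=4,i=2: even sum, s = 12+8 = 20
m=4,i=3: odd sum, s = 20-3 = 17
m=4,i=4: even sum, s = 17+16 = 33
m=4,i=5: odd sum, s = 33-5 = 28
m=4,i=6: even sum, s = 28+24 = 52
m=5,i=2: odd sum, s = 52-2 = 50
m=5,i=3: even sum, s = 50+15 = 65
m=5,i=4: odd sum, s = 65-4 = 61
m=5,i=5: even sum, s = 61+25 = 86
m=5,i=6: odd sum, s = 86-6 = 80
m=6,i=2: even sum, s = 80+12 = 92
m=6,i=3: odd sum, s = 92-3 = 89
m=6,i=4: even sum, s = 89+24 = 113
m=6,i=5: odd sum, s = 113-5 = 108
m=6,i=6: even sum, s = 108+36 = 144
m=7,i=2: odd sum, s = 144-2 = 142
m=7,i=3: even sum, s = 142+21 = 163
m=7,i=4: odd sum, s = 163-4 = 159
m=7,i=5: even sum, s = 159+35 = 194
m=7,i=6: odd sum, s = 194-6 = 188

188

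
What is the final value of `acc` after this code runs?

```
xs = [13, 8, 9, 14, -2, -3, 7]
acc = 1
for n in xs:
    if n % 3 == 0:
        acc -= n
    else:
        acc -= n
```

n=13: not %3==0, acc = 1-13 = -12
n=8: not %3==0, acc = (-12)-8 = -20
n=9: %3==0, acc = (-20)-9 = -29
n=14: not %3==0, acc = (-29)-14 = -43
n=-2: not %3==0, acc = (-43)-(-2) = -41
n=-3: %3==0, acc = (-41)-(-3) = -38
n=7: not %3==0, acc = (-38)-7 = -45

-45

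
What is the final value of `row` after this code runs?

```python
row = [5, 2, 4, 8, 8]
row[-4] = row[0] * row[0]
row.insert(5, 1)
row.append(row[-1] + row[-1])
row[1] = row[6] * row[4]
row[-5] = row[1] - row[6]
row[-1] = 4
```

row[-4] = row[0]*row[0] = 5*5 = 25 → [5, 25, 4, 8, 8]
insert 1 at 5 → [5, 25, 4, 8, 8, 1]
append row[-1]+row[-1] = 1+1 = 2 → [5, 25, 4, 8, 8, 1, 2]
row[1] = row[6]*row[4] = 2*8 = 16 → [5, 16, 4, 8, 8, 1, 2]
row[-5] = row[1]-row[6] = 16-2 = 14 → [5, 16, 14, 8, 8, 1, 2]
row[-1] = 4 → [5, 16, 14, 8, 8, 1, 4]

[5, 16, 14, 8, 8, 1, 4]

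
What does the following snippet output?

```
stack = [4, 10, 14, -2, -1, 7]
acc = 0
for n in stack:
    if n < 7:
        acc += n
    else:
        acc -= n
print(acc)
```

-30

n=4: <7, acc = 0+4 = 4
n=10: not <7, acc = 4-10 = -6
n=14: not <7, acc = (-6)-14 = -20
n=-2: <7, acc = (-20)+(-2) = -22
n=-1: <7, acc = (-22)+(-1) = -23
n=7: not <7, acc = (-23)-7 = -30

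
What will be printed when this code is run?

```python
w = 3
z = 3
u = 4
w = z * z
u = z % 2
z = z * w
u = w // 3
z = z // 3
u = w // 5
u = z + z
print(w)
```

w = 3*3 = 9
u = 3%2 = 1
z = 3*9 = 27
u = 9//3 = 3
z = 27//3 = 9
u = 9//5 = 1
u = 9+9 = 18

9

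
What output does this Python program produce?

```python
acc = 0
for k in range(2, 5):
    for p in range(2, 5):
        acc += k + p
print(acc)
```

k=2,p=2: acc = 0+4 = 4
k=2,p=3: acc = 4+5 = 9
k=2,p=4: acc = 9+6 = 15
k=3,p=2: acc = 15+5 = 20
k=3,p=3: acc = 20+6 = 26
k=3,p=4: acc = 26+7 = 33
k=4,p=2: acc = 33+6 = 39
k=4,p=3: acc = 39+7 = 46
k=4,p=4: acc = 46+8 = 54

54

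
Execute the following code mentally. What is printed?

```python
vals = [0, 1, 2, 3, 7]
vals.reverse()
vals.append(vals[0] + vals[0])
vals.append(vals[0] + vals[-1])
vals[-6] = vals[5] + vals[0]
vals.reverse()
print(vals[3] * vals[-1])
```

7

reverse → [7, 3, 2, 1, 0]
append vals[0]+vals[0] = 7+7 = 14 → [7, 3, 2, 1, 0, 14]
append vals[0]+vals[-1] = 7+14 = 21 → [7, 3, 2, 1, 0, 14, 21]
vals[-6] = vals[5]+vals[0] = 14+7 = 21 → [7, 21, 2, 1, 0, 14, 21]
reverse → [21, 14, 0, 1, 2, 21, 7]
vals[3]*vals[-1] = 1*7 = 7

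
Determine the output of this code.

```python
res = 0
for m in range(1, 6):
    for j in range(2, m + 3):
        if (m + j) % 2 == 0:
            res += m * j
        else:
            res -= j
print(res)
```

m=1,j=2: odd sum, res = 0-2 = -2
m=1,j=3: even sum, res = (-2)+3 = 1
m=2,j=2: even sum, res = 1+4 = 5
m=2,j=3: odd sum, res = 5-3 = 2
m=2,j=4: even sum, res = 2+8 = 10
m=3,j=2: odd sum, res = 10-2 = 8
m=3,j=3: even sum, res = 8+9 = 17
m=3,j=4: odd sum, res = 17-4 = 13
m=3,j=5: even sum, res = 13+15 = 28
m=4,j=2: even sum, res = 28+8 = 36
m=4,j=3: odd sum, res = 36-3 = 33
m=4,j=4: even sum, res = 33+16 = 49
m=4,j=5: odd sum, res = 49-5 = 44
m=4,j=6: even sum, res = 44+24 = 68
m=5,j=2: odd sum, res = 68-2 = 66
m=5,j=3: even sum, res = 66+15 = 81
m=5,j=4: odd sum, res = 81-4 = 77
m=5,j=5: even sum, res = 77+25 = 102
m=5,j=6: odd sum, res = 102-6 = 96
m=5,j=7: even sum, res = 96+35 = 131

131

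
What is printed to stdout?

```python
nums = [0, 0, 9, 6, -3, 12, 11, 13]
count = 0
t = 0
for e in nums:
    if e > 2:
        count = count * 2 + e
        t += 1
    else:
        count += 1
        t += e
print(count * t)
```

e=0: not >2, count = 0+1 = 1; t=0
e=0: not >2, count = 1+1 = 2; t=0
e=9: >2, count = 2*2+9 = 13; t=1
e=6: >2, count = 13*2+6 = 32; t=2
e=-3: not >2, count = 32+1 = 33; t=-1
e=12: >2, count = 33*2+12 = 78; t=0
e=11: >2, count = 78*2+11 = 167; t=1
e=13: >2, count = 167*2+13 = 347; t=2
count*t = 347*2 = 694

694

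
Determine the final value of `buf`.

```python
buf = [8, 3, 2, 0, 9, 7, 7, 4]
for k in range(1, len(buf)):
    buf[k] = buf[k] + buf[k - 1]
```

k=1: buf[1] = 3+8 = 11 → [8, 11, 2, 0, 9, 7, 7, 4]
k=2: buf[2] = 2+11 = 13 → [8, 11, 13, 0, 9, 7, 7, 4]
k=3: buf[3] = 0+13 = 13 → [8, 11, 13, 13, 9, 7, 7, 4]
k=4: buf[4] = 9+13 = 22 → [8, 11, 13, 13, 22, 7, 7, 4]
k=5: buf[5] = 7+22 = 29 → [8, 11, 13, 13, 22, 29, 7, 4]
k=6: buf[6] = 7+29 = 36 → [8, 11, 13, 13, 22, 29, 36, 4]
k=7: buf[7] = 4+36 = 40 → [8, 11, 13, 13, 22, 29, 36, 40]

[8, 11, 13, 13, 22, 29, 36, 40]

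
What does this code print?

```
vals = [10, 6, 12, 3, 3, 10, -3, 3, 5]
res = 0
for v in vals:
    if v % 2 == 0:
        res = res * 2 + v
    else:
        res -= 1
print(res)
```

v=10: even, res = 0*2+10 = 10
v=6: even, res = 10*2+6 = 26
v=12: even, res = 26*2+12 = 64
v=3: not even, res = 64-1 = 63
v=3: not even, res = 63-1 = 62
v=10: even, res = 62*2+10 = 134
v=-3: not even, res = 134-1 = 133
v=3: not even, res = 133-1 = 132
v=5: not even, res = 132-1 = 131

131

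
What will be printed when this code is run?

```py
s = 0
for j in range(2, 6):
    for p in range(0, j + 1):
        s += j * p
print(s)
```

139

j=2,p=0: s = 0+0 = 0
j=2,p=1: s = 0+2 = 2
j=2,p=2: s = 2+4 = 6
j=3,p=0: s = 6+0 = 6
j=3,p=1: s = 6+3 = 9
j=3,p=2: s = 9+6 = 15
j=3,p=3: s = 15+9 = 24
j=4,p=0: s = 24+0 = 24
j=4,p=1: s = 24+4 = 28
j=4,p=2: s = 28+8 = 36
j=4,p=3: s = 36+12 = 48
j=4,p=4: s = 48+16 = 64
j=5,p=0: s = 64+0 = 64
j=5,p=1: s = 64+5 = 69
j=5,p=2: s = 69+10 = 79
j=5,p=3: s = 79+15 = 94
j=5,p=4: s = 94+20 = 114
j=5,p=5: s = 114+25 = 139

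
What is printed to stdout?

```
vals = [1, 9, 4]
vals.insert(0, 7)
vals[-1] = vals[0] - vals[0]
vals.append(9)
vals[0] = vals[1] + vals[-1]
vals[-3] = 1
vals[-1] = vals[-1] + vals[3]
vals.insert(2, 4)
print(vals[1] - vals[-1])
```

-8

insert 7 at 0 → [7, 1, 9, 4]
vals[-1] = vals[0]-vals[0] = 7-7 = 0 → [7, 1, 9, 0]
append 9 → [7, 1, 9, 0, 9]
vals[0] = vals[1]+vals[-1] = 1+9 = 10 → [10, 1, 9, 0, 9]
vals[-3] = 1 → [10, 1, 1, 0, 9]
vals[-1] = vals[-1]+vals[3] = 9+0 = 9 → [10, 1, 1, 0, 9]
insert 4 at 2 → [10, 1, 4, 1, 0, 9]
vals[1]-vals[-1] = 1-9 = -8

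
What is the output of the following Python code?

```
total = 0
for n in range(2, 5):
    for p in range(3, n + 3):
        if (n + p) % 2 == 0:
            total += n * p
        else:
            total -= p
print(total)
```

n=2,p=3: odd sum, total = 0-3 = -3
n=2,p=4: even sum, total = (-3)+8 = 5
n=3,p=3: even sum, total = 5+9 = 14
n=3,p=4: odd sum, total = 14-4 = 10
n=3,p=5: even sum, total = 10+15 = 25
n=4,p=3: odd sum, total = 25-3 = 22
n=4,p=4: even sum, total = 22+16 = 38
n=4,p=5: odd sum, total = 38-5 = 33
n=4,p=6: even sum, total = 33+24 = 57

57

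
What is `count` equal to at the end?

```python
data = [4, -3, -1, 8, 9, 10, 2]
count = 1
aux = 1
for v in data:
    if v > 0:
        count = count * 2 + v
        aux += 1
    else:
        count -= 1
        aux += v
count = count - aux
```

v=4: >0, count = 1*2+4 = 6; aux=2
v=-3: not >0, count = 6-1 = 5; aux=-1
v=-1: not >0, count = 5-1 = 4; aux=-2
v=8: >0, count = 4*2+8 = 16; aux=-1
v=9: >0, count = 16*2+9 = 41; aux=0
v=10: >0, count = 41*2+10 = 92; aux=1
v=2: >0, count = 92*2+2 = 186; aux=2
count-aux = 186-2 = 184

184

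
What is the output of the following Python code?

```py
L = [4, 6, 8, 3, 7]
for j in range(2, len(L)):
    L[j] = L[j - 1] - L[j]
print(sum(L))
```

j=2: L[2] = 6-8 = -2 → [4, 6, -2, 3, 7]
j=3: L[3] = (-2)-3 = -5 → [4, 6, -2, -5, 7]
j=4: L[4] = (-5)-7 = -12 → [4, 6, -2, -5, -12]
sum = -9

-9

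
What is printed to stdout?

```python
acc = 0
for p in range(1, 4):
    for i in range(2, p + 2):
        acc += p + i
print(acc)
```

p=1,i=2: acc = 0+3 = 3
p=2,i=2: acc = 3+4 = 7
p=2,i=3: acc = 7+5 = 12
p=3,i=2: acc = 12+5 = 17
p=3,i=3: acc = 17+6 = 23
p=3,i=4: acc = 23+7 = 30

30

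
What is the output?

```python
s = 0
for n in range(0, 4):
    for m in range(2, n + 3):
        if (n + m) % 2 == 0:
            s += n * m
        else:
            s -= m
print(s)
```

n=0,m=2: even sum, s = 0+0 = 0
n=1,m=2: odd sum, s = 0-2 = -2
n=1,m=3: even sum, s = (-2)+3 = 1
n=2,m=2: even sum, s = 1+4 = 5
n=2,m=3: odd sum, s = 5-3 = 2
n=2,m=4: even sum, s = 2+8 = 10
n=3,m=2: odd sum, s = 10-2 = 8
n=3,m=3: even sum, s = 8+9 = 17
n=3,m=4: odd sum, s = 17-4 = 13
n=3,m=5: even sum, s = 13+15 = 28

28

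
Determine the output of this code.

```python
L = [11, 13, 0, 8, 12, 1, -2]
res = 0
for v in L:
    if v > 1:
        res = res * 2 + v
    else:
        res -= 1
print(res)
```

162

v=11: >1, res = 0*2+11 = 11
v=13: >1, res = 11*2+13 = 35
v=0: not >1, res = 35-1 = 34
v=8: >1, res = 34*2+8 = 76
v=12: >1, res = 76*2+12 = 164
v=1: not >1, res = 164-1 = 163
v=-2: not >1, res = 163-1 = 162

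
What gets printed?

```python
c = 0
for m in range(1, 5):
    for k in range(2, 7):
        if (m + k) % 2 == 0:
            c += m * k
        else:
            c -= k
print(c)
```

m=1,k=2: odd sum, c = 0-2 = -2
m=1,k=3: even sum, c = (-2)+3 = 1
m=1,k=4: odd sum, c = 1-4 = -3
m=1,k=5: even sum, c = (-3)+5 = 2
m=1,k=6: odd sum, c = 2-6 = -4
m=2,k=2: even sum, c = (-4)+4 = 0
m=2,k=3: odd sum, c = 0-3 = -3
m=2,k=4: even sum, c = (-3)+8 = 5
m=2,k=5: odd sum, c = 5-5 = 0
m=2,k=6: even sum, c = 0+12 = 12
m=3,k=2: odd sum, c = 12-2 = 10
m=3,k=3: even sum, c = 10+9 = 19
m=3,k=4: odd sum, c = 19-4 = 15
m=3,k=5: even sum, c = 15+15 = 30
m=3,k=6: odd sum, c = 30-6 = 24
m=4,k=2: even sum, c = 24+8 = 32
m=4,k=3: odd sum, c = 32-3 = 29
m=4,k=4: even sum, c = 29+16 = 45
m=4,k=5: odd sum, c = 45-5 = 40
m=4,k=6: even sum, c = 40+24 = 64

64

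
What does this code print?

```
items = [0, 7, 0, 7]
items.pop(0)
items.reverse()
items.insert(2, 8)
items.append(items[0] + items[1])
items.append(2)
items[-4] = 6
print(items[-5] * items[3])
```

0

pop(0) removes 0 → [7, 0, 7]
reverse → [7, 0, 7]
insert 8 at 2 → [7, 0, 8, 7]
append items[0]+items[1] = 7+0 = 7 → [7, 0, 8, 7, 7]
append 2 → [7, 0, 8, 7, 7, 2]
items[-4] = 6 → [7, 0, 6, 7, 7, 2]
items[-5]*items[3] = 0*7 = 0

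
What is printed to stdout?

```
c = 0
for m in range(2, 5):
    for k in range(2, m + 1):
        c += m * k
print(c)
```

55

m=2,k=2: c = 0+4 = 4
m=3,k=2: c = 4+6 = 10
m=3,k=3: c = 10+9 = 19
m=4,k=2: c = 19+8 = 27
m=4,k=3: c = 27+12 = 39
m=4,k=4: c = 39+16 = 55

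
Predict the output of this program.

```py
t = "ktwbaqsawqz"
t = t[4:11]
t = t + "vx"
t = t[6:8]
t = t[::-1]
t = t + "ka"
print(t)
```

vzka

slice [4:11] → 'aqsawqz'
+ 'vx' → 'aqsawqzvx'
slice [6:8] → 'zv'
reverse → 'vz'
+ 'ka' → 'vzka'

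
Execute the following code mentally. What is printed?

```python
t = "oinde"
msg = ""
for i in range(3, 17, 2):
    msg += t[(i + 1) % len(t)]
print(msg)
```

i=3: add t[4]='e' → 'e'
i=5: add t[1]='i' → 'ei'
i=7: add t[3]='d' → 'eid'
i=9: add t[0]='o' → 'eido'
i=11: add t[2]='n' → 'eidon'
i=13: add t[4]='e' → 'eidone'
i=15: add t[1]='i' → 'eidonei'

eidonei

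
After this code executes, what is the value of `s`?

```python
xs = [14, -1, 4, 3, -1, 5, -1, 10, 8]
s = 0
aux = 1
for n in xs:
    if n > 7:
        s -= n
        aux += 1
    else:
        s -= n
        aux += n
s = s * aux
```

-533

n=14: >7, s = 0-14 = -14; aux=2
n=-1: not >7, s = (-14)-(-1) = -13; aux=1
n=4: not >7, s = (-13)-4 = -17; aux=5
n=3: not >7, s = (-17)-3 = -20; aux=8
n=-1: not >7, s = (-20)-(-1) = -19; aux=7
n=5: not >7, s = (-19)-5 = -24; aux=12
n=-1: not >7, s = (-24)-(-1) = -23; aux=11
n=10: >7, s = (-23)-10 = -33; aux=12
n=8: >7, s = (-33)-8 = -41; aux=13
s*aux = (-41)*13 = -533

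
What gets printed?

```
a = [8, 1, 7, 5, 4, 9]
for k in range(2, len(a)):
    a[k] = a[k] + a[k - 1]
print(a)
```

[8, 1, 8, 13, 17, 26]

k=2: a[2] = 7+1 = 8 → [8, 1, 8, 5, 4, 9]
k=3: a[3] = 5+8 = 13 → [8, 1, 8, 13, 4, 9]
k=4: a[4] = 4+13 = 17 → [8, 1, 8, 13, 17, 9]
k=5: a[5] = 9+17 = 26 → [8, 1, 8, 13, 17, 26]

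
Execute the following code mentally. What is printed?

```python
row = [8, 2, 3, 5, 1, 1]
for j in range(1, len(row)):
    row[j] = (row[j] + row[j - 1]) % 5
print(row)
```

j=1: row[1] = (2+8)%5 = 0 → [8, 0, 3, 5, 1, 1]
j=2: row[2] = (3+0)%5 = 3 → [8, 0, 3, 5, 1, 1]
j=3: row[3] = (5+3)%5 = 3 → [8, 0, 3, 3, 1, 1]
j=4: row[4] = (1+3)%5 = 4 → [8, 0, 3, 3, 4, 1]
j=5: row[5] = (1+4)%5 = 0 → [8, 0, 3, 3, 4, 0]

[8, 0, 3, 3, 4, 0]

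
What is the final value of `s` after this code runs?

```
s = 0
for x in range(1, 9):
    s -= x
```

x=1: s = 0-1 = -1
x=2: s = (-1)-2 = -3
x=3: s = (-3)-3 = -6
x=4: s = (-6)-4 = -10
x=5: s = (-10)-5 = -15
x=6: s = (-15)-6 = -21
x=7: s = (-21)-7 = -28
x=8: s = (-28)-8 = -36

-36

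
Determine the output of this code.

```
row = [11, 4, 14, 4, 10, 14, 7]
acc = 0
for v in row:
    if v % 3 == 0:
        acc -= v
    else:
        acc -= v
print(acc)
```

v=11: not %3==0, acc = 0-11 = -11
v=4: not %3==0, acc = (-11)-4 = -15
v=14: not %3==0, acc = (-15)-14 = -29
v=4: not %3==0, acc = (-29)-4 = -33
v=10: not %3==0, acc = (-33)-10 = -43
v=14: not %3==0, acc = (-43)-14 = -57
v=7: not %3==0, acc = (-57)-7 = -64

-64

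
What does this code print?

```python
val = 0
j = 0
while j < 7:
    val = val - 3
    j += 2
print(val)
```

j=0: val = 0-3 = -3
j=2: val = (-3)-3 = -6
j=4: val = (-6)-3 = -9
j=6: val = (-9)-3 = -12

-12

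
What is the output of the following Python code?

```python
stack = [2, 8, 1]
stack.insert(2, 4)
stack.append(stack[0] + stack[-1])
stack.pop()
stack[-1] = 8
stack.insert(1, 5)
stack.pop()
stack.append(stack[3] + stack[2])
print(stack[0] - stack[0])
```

insert 4 at 2 → [2, 8, 4, 1]
append stack[0]+stack[-1] = 2+1 = 3 → [2, 8, 4, 1, 3]
pop() removes 3 → [2, 8, 4, 1]
stack[-1] = 8 → [2, 8, 4, 8]
insert 5 at 1 → [2, 5, 8, 4, 8]
pop() removes 8 → [2, 5, 8, 4]
append stack[3]+stack[2] = 4+8 = 12 → [2, 5, 8, 4, 12]
stack[0]-stack[0] = 2-2 = 0

0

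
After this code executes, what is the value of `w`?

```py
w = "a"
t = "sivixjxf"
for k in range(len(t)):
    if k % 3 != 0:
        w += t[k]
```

k=0: skip
k=1: add 'i' → 'ai'
k=2: add 'v' → 'aiv'
k=3: skip
k=4: add 'x' → 'aivx'
k=5: add 'j' → 'aivxj'
k=6: skip
k=7: add 'f' → 'aivxjf'

'aivxjf'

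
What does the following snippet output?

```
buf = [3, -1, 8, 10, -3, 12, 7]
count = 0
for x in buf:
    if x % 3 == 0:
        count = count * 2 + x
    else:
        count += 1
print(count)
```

31

x=3: %3==0, count = 0*2+3 = 3
x=-1: not %3==0, count = 3+1 = 4
x=8: not %3==0, count = 4+1 = 5
x=10: not %3==0, count = 5+1 = 6
x=-3: %3==0, count = 6*2+(-3) = 9
x=12: %3==0, count = 9*2+12 = 30
x=7: not %3==0, count = 30+1 = 31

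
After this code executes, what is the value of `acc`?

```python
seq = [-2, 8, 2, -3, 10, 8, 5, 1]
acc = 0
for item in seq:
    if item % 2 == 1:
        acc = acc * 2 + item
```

item=-2: not odd
item=8: not odd
item=2: not odd
item=-3: odd, acc = 0*2+(-3) = -3
item=10: not odd
item=8: not odd
item=5: odd, acc = (-3)*2+5 = -1
item=1: odd, acc = (-1)*2+1 = -1

-1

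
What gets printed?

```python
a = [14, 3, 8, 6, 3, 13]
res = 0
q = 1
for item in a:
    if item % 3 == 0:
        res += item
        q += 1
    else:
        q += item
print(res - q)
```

-27

item=14: not %3==0; q=15
item=3: %3==0, res = 0+3 = 3; q=16
item=8: not %3==0; q=24
item=6: %3==0, res = 3+6 = 9; q=25
item=3: %3==0, res = 9+3 = 12; q=26
item=13: not %3==0; q=39
res-q = 12-39 = -27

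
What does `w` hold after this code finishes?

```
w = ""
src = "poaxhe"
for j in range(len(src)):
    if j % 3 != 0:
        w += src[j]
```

j=0: skip
j=1: add 'o' → 'o'
j=2: add 'a' → 'oa'
j=3: skip
j=4: add 'h' → 'oah'
j=5: add 'e' → 'oahe'

'oahe'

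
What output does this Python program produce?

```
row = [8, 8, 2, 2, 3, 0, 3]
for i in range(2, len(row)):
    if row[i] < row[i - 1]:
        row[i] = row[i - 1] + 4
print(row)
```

i=2: 2<8, row[2] = 8+4 = 12 → [8, 8, 12, 2, 3, 0, 3]
i=3: 2<12, row[3] = 12+4 = 16 → [8, 8, 12, 16, 3, 0, 3]
i=4: 3<16, row[4] = 16+4 = 20 → [8, 8, 12, 16, 20, 0, 3]
i=5: 0<20, row[5] = 20+4 = 24 → [8, 8, 12, 16, 20, 24, 3]
i=6: 3<24, row[6] = 24+4 = 28 → [8, 8, 12, 16, 20, 24, 28]

[8, 8, 12, 16, 20, 24, 28]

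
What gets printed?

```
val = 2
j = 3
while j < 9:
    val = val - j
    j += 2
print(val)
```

j=3: val = 2-3 = -1
j=5: val = (-1)-5 = -6
j=7: val = (-6)-7 = -13

-13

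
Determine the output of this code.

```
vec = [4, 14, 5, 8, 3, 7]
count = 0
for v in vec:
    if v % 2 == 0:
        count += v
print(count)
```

v=4: even, count = 0+4 = 4
v=14: even, count = 4+14 = 18
v=5: not even
v=8: even, count = 18+8 = 26
v=3: not even
v=7: not even

26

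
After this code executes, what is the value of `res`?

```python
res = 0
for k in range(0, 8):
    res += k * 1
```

28

k=0: res = 0+0*1 = 0
k=1: res = 0+1*1 = 1
k=2: res = 1+2*1 = 3
k=3: res = 3+3*1 = 6
k=4: res = 6+4*1 = 10
k=5: res = 10+5*1 = 15
k=6: res = 15+6*1 = 21
k=7: res = 21+7*1 = 28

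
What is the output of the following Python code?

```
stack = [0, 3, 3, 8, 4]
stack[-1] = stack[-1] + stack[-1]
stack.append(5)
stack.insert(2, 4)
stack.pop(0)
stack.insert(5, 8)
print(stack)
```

stack[-1] = stack[-1]+stack[-1] = 4+4 = 8 → [0, 3, 3, 8, 8]
append 5 → [0, 3, 3, 8, 8, 5]
insert 4 at 2 → [0, 3, 4, 3, 8, 8, 5]
pop(0) removes 0 → [3, 4, 3, 8, 8, 5]
insert 8 at 5 → [3, 4, 3, 8, 8, 8, 5]

[3, 4, 3, 8, 8, 8, 5]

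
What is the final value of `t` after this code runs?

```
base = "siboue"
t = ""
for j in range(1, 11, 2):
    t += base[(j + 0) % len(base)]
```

'ioeio'

j=1: add base[1]='i' → 'i'
j=3: add base[3]='o' → 'io'
j=5: add base[5]='e' → 'ioe'
j=7: add base[1]='i' → 'ioei'
j=9: add base[3]='o' → 'ioeio'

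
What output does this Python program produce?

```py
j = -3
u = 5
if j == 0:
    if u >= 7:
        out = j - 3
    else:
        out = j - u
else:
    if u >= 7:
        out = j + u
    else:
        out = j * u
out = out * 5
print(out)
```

-75

j=-3, u=5
j == 0 is False; u >= 7 is False
→ out = j * u = -15
out = (-15)*5 = -75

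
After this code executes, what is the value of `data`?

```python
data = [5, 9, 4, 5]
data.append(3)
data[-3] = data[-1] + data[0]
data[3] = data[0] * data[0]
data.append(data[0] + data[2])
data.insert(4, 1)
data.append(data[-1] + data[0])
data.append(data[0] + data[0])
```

append 3 → [5, 9, 4, 5, 3]
data[-3] = data[-1]+data[0] = 3+5 = 8 → [5, 9, 8, 5, 3]
data[3] = data[0]*data[0] = 5*5 = 25 → [5, 9, 8, 25, 3]
append data[0]+data[2] = 5+8 = 13 → [5, 9, 8, 25, 3, 13]
insert 1 at 4 → [5, 9, 8, 25, 1, 3, 13]
append data[-1]+data[0] = 13+5 = 18 → [5, 9, 8, 25, 1, 3, 13, 18]
append data[0]+data[0] = 5+5 = 10 → [5, 9, 8, 25, 1, 3, 13, 18, 10]

[5, 9, 8, 25, 1, 3, 13, 18, 10]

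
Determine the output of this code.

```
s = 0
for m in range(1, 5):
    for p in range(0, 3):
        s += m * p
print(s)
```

m=1,p=0: s = 0+0 = 0
m=1,p=1: s = 0+1 = 1
m=1,p=2: s = 1+2 = 3
m=2,p=0: s = 3+0 = 3
m=2,p=1: s = 3+2 = 5
m=2,p=2: s = 5+4 = 9
m=3,p=0: s = 9+0 = 9
m=3,p=1: s = 9+3 = 12
m=3,p=2: s = 12+6 = 18
m=4,p=0: s = 18+0 = 18
m=4,p=1: s = 18+4 = 22
m=4,p=2: s = 22+8 = 30

30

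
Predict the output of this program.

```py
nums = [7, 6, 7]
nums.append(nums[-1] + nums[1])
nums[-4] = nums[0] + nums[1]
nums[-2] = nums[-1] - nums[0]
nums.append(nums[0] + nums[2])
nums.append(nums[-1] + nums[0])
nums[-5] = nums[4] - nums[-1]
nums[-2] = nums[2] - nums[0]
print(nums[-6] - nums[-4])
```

13

append nums[-1]+nums[1] = 7+6 = 13 → [7, 6, 7, 13]
nums[-4] = nums[0]+nums[1] = 7+6 = 13 → [13, 6, 7, 13]
nums[-2] = nums[-1]-nums[0] = 13-13 = 0 → [13, 6, 0, 13]
append nums[0]+nums[2] = 13+0 = 13 → [13, 6, 0, 13, 13]
append nums[-1]+nums[0] = 13+13 = 26 → [13, 6, 0, 13, 13, 26]
nums[-5] = nums[4]-nums[-1] = 13-26 = -13 → [13, -13, 0, 13, 13, 26]
nums[-2] = nums[2]-nums[0] = 0-13 = -13 → [13, -13, 0, 13, -13, 26]
nums[-6]-nums[-4] = 13-0 = 13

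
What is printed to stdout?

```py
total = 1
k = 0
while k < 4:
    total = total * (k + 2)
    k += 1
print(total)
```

k=0: total = 1*2 = 2
k=1: total = 2*3 = 6
k=2: total = 6*4 = 24
k=3: total = 24*5 = 120

120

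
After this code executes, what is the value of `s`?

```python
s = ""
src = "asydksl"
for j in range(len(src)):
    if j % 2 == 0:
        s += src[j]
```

'aykl'

j=0: add 'a' → 'a'
j=1: skip
j=2: add 'y' → 'ay'
j=3: skip
j=4: add 'k' → 'ayk'
j=5: skip
j=6: add 'l' → 'aykl'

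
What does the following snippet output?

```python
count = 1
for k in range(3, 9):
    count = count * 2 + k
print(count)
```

k=3: count = 1*2+3 = 5
k=4: count = 5*2+4 = 14
k=5: count = 14*2+5 = 33
k=6: count = 33*2+6 = 72
k=7: count = 72*2+7 = 151
k=8: count = 151*2+8 = 310

310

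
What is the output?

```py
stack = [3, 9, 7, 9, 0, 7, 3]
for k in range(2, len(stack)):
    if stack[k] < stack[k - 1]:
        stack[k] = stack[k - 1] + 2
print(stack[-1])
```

k=2: 7<9, stack[2] = 9+2 = 11 → [3, 9, 11, 9, 0, 7, 3]
k=3: 9<11, stack[3] = 11+2 = 13 → [3, 9, 11, 13, 0, 7, 3]
k=4: 0<13, stack[4] = 13+2 = 15 → [3, 9, 11, 13, 15, 7, 3]
k=5: 7<15, stack[5] = 15+2 = 17 → [3, 9, 11, 13, 15, 17, 3]
k=6: 3<17, stack[6] = 17+2 = 19 → [3, 9, 11, 13, 15, 17, 19]

19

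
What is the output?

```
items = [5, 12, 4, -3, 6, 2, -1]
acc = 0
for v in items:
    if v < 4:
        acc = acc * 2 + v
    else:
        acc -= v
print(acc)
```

-201

v=5: not <4, acc = 0-5 = -5
v=12: not <4, acc = (-5)-12 = -17
v=4: not <4, acc = (-17)-4 = -21
v=-3: <4, acc = (-21)*2+(-3) = -45
v=6: not <4, acc = (-45)-6 = -51
v=2: <4, acc = (-51)*2+2 = -100
v=-1: <4, acc = (-100)*2+(-1) = -201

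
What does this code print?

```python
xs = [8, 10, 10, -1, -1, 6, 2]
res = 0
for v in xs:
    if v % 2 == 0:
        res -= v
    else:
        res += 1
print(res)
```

-34

v=8: even, res = 0-8 = -8
v=10: even, res = (-8)-10 = -18
v=10: even, res = (-18)-10 = -28
v=-1: not even, res = (-28)+1 = -27
v=-1: not even, res = (-27)+1 = -26
v=6: even, res = (-26)-6 = -32
v=2: even, res = (-32)-2 = -34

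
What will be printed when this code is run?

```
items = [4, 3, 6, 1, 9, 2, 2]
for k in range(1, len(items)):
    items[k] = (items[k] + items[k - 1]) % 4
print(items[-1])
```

k=1: items[1] = (3+4)%4 = 3 → [4, 3, 6, 1, 9, 2, 2]
k=2: items[2] = (6+3)%4 = 1 → [4, 3, 1, 1, 9, 2, 2]
k=3: items[3] = (1+1)%4 = 2 → [4, 3, 1, 2, 9, 2, 2]
k=4: items[4] = (9+2)%4 = 3 → [4, 3, 1, 2, 3, 2, 2]
k=5: items[5] = (2+3)%4 = 1 → [4, 3, 1, 2, 3, 1, 2]
k=6: items[6] = (2+1)%4 = 3 → [4, 3, 1, 2, 3, 1, 3]

3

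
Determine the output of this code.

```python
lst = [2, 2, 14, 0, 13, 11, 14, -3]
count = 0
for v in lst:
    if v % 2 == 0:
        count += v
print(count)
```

v=2: even, count = 0+2 = 2
v=2: even, count = 2+2 = 4
v=14: even, count = 4+14 = 18
v=0: even, count = 18+0 = 18
v=13: not even
v=11: not even
v=14: even, count = 18+14 = 32
v=-3: not even

32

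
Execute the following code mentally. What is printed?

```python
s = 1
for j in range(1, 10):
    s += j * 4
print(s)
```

j=1: s = 1+1*4 = 5
j=2: s = 5+2*4 = 13
j=3: s = 13+3*4 = 25
j=4: s = 25+4*4 = 41
j=5: s = 41+5*4 = 61
j=6: s = 61+6*4 = 85
j=7: s = 85+7*4 = 113
j=8: s = 113+8*4 = 145
j=9: s = 145+9*4 = 181

181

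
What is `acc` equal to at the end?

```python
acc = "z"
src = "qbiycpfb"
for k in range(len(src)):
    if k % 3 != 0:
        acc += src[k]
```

k=0: skip
k=1: add 'b' → 'zb'
k=2: add 'i' → 'zbi'
k=3: skip
k=4: add 'c' → 'zbic'
k=5: add 'p' → 'zbicp'
k=6: skip
k=7: add 'b' → 'zbicpb'

'zbicpb'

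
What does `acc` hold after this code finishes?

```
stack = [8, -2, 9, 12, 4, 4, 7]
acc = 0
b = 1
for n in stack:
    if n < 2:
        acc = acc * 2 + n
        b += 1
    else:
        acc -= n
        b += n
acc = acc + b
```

-8

n=8: not <2, acc = 0-8 = -8; b=9
n=-2: <2, acc = (-8)*2+(-2) = -18; b=10
n=9: not <2, acc = (-18)-9 = -27; b=19
n=12: not <2, acc = (-27)-12 = -39; b=31
n=4: not <2, acc = (-39)-4 = -43; b=35
n=4: not <2, acc = (-43)-4 = -47; b=39
n=7: not <2, acc = (-47)-7 = -54; b=46
acc+b = (-54)+46 = -8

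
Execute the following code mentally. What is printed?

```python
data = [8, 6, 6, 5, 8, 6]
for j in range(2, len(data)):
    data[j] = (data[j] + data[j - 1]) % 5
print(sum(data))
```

19

j=2: data[2] = (6+6)%5 = 2 → [8, 6, 2, 5, 8, 6]
j=3: data[3] = (5+2)%5 = 2 → [8, 6, 2, 2, 8, 6]
j=4: data[4] = (8+2)%5 = 0 → [8, 6, 2, 2, 0, 6]
j=5: data[5] = (6+0)%5 = 1 → [8, 6, 2, 2, 0, 1]
sum = 19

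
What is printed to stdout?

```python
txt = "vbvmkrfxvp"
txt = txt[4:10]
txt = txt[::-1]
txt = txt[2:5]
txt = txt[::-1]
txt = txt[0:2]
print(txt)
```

rf

slice [4:10] → 'krfxvp'
reverse → 'pvxfrk'
slice [2:5] → 'xfr'
reverse → 'rfx'
slice [0:2] → 'rf'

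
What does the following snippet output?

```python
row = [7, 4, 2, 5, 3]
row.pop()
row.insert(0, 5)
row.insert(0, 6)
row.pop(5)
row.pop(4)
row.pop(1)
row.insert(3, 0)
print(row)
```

pop() removes 3 → [7, 4, 2, 5]
insert 5 at 0 → [5, 7, 4, 2, 5]
insert 6 at 0 → [6, 5, 7, 4, 2, 5]
pop(5) removes 5 → [6, 5, 7, 4, 2]
pop(4) removes 2 → [6, 5, 7, 4]
pop(1) removes 5 → [6, 7, 4]
insert 0 at 3 → [6, 7, 4, 0]

[6, 7, 4, 0]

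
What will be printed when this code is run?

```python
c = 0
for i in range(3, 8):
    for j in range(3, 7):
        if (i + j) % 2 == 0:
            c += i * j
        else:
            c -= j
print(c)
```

i=3,j=3: even sum, c = 0+9 = 9
i=3,j=4: odd sum, c = 9-4 = 5
i=3,j=5: even sum, c = 5+15 = 20
i=3,j=6: odd sum, c = 20-6 = 14
i=4,j=3: odd sum, c = 14-3 = 11
i=4,j=4: even sum, c = 11+16 = 27
i=4,j=5: odd sum, c = 27-5 = 22
i=4,j=6: even sum, c = 22+24 = 46
i=5,j=3: even sum, c = 46+15 = 61
i=5,j=4: odd sum, c = 61-4 = 57
i=5,j=5: even sum, c = 57+25 = 82
i=5,j=6: odd sum, c = 82-6 = 76
i=6,j=3: odd sum, c = 76-3 = 73
i=6,j=4: even sum, c = 73+24 = 97
i=6,j=5: odd sum, c = 97-5 = 92
i=6,j=6: even sum, c = 92+36 = 128
i=7,j=3: even sum, c = 128+21 = 149
i=7,j=4: odd sum, c = 149-4 = 145
i=7,j=5: even sum, c = 145+35 = 180
i=7,j=6: odd sum, c = 180-6 = 174

174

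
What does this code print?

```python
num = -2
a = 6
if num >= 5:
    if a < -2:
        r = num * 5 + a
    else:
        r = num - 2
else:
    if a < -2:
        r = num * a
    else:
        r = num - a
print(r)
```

num=-2, a=6
num >= 5 is False; a < -2 is False
→ r = num - a = -8

-8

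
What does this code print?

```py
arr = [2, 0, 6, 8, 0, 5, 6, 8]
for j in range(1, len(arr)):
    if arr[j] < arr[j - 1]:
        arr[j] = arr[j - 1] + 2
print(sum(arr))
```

72

j=1: 0<2, arr[1] = 2+2 = 4 → [2, 4, 6, 8, 0, 5, 6, 8]
j=2: 6>=4, unchanged → [2, 4, 6, 8, 0, 5, 6, 8]
j=3: 8>=6, unchanged → [2, 4, 6, 8, 0, 5, 6, 8]
j=4: 0<8, arr[4] = 8+2 = 10 → [2, 4, 6, 8, 10, 5, 6, 8]
j=5: 5<10, arr[5] = 10+2 = 12 → [2, 4, 6, 8, 10, 12, 6, 8]
j=6: 6<12, arr[6] = 12+2 = 14 → [2, 4, 6, 8, 10, 12, 14, 8]
j=7: 8<14, arr[7] = 14+2 = 16 → [2, 4, 6, 8, 10, 12, 14, 16]
sum = 72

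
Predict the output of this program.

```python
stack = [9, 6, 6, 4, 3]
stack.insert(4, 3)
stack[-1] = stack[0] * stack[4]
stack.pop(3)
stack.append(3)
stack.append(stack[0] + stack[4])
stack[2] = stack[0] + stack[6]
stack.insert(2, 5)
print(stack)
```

[9, 6, 5, 45, 3, 27, 3, 36]

insert 3 at 4 → [9, 6, 6, 4, 3, 3]
stack[-1] = stack[0]*stack[4] = 9*3 = 27 → [9, 6, 6, 4, 3, 27]
pop(3) removes 4 → [9, 6, 6, 3, 27]
append 3 → [9, 6, 6, 3, 27, 3]
append stack[0]+stack[4] = 9+27 = 36 → [9, 6, 6, 3, 27, 3, 36]
stack[2] = stack[0]+stack[6] = 9+36 = 45 → [9, 6, 45, 3, 27, 3, 36]
insert 5 at 2 → [9, 6, 5, 45, 3, 27, 3, 36]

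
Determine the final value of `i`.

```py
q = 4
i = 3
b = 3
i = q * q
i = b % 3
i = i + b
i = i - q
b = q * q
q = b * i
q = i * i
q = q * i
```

-1

i = 4*4 = 16
i = 3%3 = 0
i = 0+3 = 3
i = 3-4 = -1
b = 4*4 = 16
q = 16*(-1) = -16
q = (-1)*(-1) = 1
q = 1*(-1) = -1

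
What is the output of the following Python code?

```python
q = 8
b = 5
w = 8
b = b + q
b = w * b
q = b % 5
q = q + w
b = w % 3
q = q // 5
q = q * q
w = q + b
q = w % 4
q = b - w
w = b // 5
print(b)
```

b = 5+8 = 13
b = 8*13 = 104
q = 104%5 = 4
q = 4+8 = 12
b = 8%3 = 2
q = 12//5 = 2
q = 2*2 = 4
w = 4+2 = 6
q = 6%4 = 2
q = 2-6 = -4
w = 2//5 = 0

2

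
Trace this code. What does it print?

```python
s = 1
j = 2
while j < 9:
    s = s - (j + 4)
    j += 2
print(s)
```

-35

j=2: s = 1-6 = -5
j=4: s = (-5)-8 = -13
j=6: s = (-13)-10 = -23
j=8: s = (-23)-12 = -35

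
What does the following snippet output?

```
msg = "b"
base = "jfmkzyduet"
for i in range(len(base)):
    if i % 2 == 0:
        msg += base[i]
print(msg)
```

bjmzde

i=0: add 'j' → 'bj'
i=1: skip
i=2: add 'm' → 'bjm'
i=3: skip
i=4: add 'z' → 'bjmz'
i=5: skip
i=6: add 'd' → 'bjmzd'
i=7: skip
i=8: add 'e' → 'bjmzde'
i=9: skip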